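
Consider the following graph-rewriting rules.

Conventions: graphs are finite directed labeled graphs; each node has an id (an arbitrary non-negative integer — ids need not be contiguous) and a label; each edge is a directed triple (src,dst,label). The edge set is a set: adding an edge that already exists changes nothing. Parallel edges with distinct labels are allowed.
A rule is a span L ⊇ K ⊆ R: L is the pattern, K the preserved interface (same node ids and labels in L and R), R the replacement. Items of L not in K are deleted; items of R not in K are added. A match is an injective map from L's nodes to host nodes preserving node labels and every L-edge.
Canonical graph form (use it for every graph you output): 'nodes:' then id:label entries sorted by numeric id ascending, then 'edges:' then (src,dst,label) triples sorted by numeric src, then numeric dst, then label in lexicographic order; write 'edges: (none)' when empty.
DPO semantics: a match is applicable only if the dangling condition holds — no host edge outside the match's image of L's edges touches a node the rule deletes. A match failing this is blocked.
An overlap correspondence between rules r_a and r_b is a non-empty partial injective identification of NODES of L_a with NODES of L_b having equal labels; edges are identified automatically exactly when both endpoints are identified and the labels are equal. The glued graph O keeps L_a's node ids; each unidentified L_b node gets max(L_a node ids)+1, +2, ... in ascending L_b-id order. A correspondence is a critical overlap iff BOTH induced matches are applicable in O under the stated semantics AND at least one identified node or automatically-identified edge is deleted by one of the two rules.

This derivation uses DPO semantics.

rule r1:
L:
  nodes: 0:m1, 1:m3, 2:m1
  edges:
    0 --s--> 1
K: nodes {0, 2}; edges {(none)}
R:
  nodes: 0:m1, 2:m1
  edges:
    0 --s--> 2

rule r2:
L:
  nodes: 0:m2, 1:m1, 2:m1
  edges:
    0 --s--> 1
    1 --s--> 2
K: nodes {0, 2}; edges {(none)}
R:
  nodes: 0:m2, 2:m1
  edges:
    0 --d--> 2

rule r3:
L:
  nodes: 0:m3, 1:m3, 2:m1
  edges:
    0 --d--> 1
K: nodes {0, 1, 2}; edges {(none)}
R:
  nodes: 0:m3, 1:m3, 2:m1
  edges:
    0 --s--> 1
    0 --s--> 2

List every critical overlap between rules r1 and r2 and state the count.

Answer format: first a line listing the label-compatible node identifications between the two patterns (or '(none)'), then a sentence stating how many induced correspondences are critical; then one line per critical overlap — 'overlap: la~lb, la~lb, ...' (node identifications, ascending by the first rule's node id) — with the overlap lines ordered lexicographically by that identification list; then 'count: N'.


label-compatible node identifications between L(r1) and L(r2): 0~1, 0~2, 2~1, 2~2
2 of the induced correspondences are critical overlaps of r1 and r2.
overlap: 0~2, 2~1
overlap: 2~1
count: 2


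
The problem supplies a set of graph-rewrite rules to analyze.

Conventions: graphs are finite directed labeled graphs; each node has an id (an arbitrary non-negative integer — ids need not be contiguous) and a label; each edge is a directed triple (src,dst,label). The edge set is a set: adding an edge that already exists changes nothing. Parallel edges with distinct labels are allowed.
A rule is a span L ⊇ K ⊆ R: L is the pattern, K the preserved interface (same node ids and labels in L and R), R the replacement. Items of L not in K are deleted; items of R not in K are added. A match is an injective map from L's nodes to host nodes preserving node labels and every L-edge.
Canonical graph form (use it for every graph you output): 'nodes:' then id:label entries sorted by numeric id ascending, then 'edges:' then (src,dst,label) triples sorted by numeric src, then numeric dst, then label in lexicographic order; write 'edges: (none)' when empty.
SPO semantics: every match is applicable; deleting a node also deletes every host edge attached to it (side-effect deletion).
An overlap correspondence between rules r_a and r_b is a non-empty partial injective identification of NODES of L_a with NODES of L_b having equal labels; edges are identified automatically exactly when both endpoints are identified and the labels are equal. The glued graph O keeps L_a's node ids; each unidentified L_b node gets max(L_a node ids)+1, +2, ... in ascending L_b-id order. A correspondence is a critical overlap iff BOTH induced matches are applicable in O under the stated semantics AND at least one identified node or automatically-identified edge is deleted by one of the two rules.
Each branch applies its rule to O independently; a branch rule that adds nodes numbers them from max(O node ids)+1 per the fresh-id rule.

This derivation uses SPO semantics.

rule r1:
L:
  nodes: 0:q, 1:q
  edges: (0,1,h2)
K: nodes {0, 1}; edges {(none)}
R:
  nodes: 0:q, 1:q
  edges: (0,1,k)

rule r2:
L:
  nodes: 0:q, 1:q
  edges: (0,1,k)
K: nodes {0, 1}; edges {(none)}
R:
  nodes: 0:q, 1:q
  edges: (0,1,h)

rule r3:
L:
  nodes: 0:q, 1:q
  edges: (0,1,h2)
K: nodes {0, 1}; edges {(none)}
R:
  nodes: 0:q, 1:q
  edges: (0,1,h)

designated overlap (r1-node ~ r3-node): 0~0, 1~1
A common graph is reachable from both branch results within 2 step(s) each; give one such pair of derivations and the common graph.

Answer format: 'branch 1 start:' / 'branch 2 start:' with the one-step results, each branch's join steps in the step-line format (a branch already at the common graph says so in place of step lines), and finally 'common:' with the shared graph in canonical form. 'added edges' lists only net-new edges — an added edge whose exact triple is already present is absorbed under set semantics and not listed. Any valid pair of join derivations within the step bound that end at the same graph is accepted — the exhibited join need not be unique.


branch 1 start:
nodes: 0:q, 1:q
edges: (0,1,k)
branch 2 start:
nodes: 0:q, 1:q
edges: (0,1,h)
branch 1 step 1: rule r2; match: 0->0, 1->1; deleted nodes (none); deleted edges (0,1,k); added nodes (none); added edges (0,1,h); result: nodes: 0:q, 1:q edges: (0,1,h)
branch 2: already at the common graph (0 steps)
common:
nodes: 0:q, 1:q
edges: (0,1,h)


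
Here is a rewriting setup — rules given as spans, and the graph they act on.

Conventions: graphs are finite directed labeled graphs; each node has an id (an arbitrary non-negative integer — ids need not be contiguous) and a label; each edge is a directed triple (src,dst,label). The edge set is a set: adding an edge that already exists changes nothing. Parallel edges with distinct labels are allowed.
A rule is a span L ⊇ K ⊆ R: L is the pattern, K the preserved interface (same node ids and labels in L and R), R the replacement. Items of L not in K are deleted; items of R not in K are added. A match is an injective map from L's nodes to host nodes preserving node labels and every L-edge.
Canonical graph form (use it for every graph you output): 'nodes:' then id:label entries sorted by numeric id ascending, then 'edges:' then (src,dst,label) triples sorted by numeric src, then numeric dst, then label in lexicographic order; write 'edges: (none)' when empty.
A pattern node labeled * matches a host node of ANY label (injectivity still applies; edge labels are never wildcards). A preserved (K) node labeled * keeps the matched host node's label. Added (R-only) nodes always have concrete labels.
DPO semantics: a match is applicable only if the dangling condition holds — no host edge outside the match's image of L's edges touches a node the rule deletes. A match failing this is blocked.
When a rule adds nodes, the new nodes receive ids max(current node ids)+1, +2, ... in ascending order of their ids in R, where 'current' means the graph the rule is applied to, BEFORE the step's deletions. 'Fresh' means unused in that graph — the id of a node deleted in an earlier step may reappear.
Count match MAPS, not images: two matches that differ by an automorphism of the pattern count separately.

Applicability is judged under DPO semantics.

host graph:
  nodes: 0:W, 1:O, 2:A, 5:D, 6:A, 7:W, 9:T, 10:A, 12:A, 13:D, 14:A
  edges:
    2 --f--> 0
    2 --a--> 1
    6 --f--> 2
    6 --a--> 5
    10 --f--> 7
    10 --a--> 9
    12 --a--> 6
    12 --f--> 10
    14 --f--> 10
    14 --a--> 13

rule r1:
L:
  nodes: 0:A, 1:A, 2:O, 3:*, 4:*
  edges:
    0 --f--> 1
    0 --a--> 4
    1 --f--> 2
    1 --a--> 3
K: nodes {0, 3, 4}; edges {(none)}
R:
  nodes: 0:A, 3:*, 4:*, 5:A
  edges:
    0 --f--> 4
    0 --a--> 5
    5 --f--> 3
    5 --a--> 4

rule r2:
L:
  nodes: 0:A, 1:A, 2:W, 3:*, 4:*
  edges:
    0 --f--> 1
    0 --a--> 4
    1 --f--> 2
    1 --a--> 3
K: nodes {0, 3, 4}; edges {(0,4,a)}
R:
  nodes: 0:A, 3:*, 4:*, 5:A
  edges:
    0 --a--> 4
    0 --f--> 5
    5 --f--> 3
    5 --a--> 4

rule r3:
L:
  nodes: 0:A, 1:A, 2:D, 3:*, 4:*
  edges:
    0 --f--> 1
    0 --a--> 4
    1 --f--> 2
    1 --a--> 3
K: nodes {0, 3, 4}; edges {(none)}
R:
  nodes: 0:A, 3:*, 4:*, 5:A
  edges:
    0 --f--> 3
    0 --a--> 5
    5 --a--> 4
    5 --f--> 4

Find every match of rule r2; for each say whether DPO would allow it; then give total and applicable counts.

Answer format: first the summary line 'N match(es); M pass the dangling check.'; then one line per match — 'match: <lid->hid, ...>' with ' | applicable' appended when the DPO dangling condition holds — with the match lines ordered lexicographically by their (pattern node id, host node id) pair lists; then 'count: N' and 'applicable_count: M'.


3 match(es); 1 pass the dangling check.
match: 0->6, 1->2, 2->0, 3->1, 4->5 | applicable
match: 0->12, 1->10, 2->7, 3->9, 4->6
match: 0->14, 1->10, 2->7, 3->9, 4->13
count: 3
applicable_count: 1


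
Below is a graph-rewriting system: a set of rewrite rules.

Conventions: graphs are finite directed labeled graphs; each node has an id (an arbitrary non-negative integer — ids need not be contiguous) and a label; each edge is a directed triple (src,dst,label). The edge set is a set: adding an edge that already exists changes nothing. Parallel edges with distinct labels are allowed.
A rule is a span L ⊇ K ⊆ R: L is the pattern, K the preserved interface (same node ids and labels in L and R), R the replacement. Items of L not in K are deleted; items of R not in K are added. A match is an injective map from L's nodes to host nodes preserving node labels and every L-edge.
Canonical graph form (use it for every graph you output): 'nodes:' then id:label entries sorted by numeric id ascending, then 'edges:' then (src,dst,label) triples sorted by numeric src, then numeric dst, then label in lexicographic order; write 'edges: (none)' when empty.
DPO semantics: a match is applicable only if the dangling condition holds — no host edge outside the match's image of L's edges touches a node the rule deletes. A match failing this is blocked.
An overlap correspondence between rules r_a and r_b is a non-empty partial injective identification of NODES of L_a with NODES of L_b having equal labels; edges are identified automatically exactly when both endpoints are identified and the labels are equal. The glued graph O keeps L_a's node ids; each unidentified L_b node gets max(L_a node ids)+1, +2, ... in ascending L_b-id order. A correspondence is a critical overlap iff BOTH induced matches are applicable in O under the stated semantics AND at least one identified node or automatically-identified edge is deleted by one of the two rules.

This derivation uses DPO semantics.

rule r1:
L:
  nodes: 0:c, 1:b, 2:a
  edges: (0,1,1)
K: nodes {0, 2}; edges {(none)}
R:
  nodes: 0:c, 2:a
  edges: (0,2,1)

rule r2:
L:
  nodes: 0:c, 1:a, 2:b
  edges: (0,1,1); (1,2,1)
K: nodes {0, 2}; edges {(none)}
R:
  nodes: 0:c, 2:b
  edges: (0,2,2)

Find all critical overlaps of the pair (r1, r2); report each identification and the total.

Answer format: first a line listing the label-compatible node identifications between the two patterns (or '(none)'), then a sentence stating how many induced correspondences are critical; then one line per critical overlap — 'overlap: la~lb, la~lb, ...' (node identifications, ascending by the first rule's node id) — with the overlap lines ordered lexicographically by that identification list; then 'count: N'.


label-compatible node identifications between L(r1) and L(r2): 0~0, 1~2, 2~1
2 of the induced correspondences are critical overlaps of r1 and r2.
overlap: 0~0, 2~1
overlap: 2~1
count: 2


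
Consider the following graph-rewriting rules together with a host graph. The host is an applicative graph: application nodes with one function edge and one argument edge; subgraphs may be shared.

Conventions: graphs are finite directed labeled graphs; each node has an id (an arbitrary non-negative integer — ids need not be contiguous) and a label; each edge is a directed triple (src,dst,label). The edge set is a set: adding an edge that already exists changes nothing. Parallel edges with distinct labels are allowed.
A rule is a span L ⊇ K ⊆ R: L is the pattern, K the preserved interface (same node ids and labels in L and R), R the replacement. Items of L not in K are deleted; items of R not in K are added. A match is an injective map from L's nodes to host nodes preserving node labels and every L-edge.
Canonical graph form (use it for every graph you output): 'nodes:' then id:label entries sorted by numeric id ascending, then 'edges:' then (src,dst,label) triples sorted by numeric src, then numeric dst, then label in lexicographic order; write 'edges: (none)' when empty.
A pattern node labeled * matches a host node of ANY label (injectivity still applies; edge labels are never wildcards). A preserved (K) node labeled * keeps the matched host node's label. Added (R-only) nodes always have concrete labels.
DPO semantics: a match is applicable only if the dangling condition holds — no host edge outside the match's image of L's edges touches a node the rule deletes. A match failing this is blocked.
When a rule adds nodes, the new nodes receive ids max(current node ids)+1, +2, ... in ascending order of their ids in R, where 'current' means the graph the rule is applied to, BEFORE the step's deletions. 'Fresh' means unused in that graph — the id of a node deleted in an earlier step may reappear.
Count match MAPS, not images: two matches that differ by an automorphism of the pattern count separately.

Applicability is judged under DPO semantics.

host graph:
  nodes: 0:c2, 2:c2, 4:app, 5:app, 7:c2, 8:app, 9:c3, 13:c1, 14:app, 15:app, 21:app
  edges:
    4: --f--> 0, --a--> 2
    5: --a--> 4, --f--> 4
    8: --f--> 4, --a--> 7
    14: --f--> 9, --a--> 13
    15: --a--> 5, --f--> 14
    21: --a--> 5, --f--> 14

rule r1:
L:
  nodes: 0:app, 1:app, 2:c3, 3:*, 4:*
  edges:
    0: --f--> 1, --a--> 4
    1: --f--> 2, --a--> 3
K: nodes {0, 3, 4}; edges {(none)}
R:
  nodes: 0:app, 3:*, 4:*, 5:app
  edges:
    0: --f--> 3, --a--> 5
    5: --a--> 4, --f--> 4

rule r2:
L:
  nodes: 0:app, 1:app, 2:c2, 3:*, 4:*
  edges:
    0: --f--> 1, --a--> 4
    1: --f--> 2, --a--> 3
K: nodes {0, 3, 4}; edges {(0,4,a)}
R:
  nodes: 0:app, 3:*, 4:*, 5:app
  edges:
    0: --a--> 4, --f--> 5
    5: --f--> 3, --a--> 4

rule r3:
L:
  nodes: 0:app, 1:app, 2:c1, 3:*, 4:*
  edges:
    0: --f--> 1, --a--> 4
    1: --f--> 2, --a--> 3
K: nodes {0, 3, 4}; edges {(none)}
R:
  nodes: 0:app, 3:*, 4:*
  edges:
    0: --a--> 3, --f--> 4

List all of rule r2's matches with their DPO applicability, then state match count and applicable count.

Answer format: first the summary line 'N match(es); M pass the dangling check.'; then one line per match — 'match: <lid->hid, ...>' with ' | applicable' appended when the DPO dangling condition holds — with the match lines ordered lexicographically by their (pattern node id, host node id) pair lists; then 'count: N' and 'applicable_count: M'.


1 match(es); 0 pass the dangling check.
match: 0->8, 1->4, 2->0, 3->2, 4->7
count: 1
applicable_count: 0


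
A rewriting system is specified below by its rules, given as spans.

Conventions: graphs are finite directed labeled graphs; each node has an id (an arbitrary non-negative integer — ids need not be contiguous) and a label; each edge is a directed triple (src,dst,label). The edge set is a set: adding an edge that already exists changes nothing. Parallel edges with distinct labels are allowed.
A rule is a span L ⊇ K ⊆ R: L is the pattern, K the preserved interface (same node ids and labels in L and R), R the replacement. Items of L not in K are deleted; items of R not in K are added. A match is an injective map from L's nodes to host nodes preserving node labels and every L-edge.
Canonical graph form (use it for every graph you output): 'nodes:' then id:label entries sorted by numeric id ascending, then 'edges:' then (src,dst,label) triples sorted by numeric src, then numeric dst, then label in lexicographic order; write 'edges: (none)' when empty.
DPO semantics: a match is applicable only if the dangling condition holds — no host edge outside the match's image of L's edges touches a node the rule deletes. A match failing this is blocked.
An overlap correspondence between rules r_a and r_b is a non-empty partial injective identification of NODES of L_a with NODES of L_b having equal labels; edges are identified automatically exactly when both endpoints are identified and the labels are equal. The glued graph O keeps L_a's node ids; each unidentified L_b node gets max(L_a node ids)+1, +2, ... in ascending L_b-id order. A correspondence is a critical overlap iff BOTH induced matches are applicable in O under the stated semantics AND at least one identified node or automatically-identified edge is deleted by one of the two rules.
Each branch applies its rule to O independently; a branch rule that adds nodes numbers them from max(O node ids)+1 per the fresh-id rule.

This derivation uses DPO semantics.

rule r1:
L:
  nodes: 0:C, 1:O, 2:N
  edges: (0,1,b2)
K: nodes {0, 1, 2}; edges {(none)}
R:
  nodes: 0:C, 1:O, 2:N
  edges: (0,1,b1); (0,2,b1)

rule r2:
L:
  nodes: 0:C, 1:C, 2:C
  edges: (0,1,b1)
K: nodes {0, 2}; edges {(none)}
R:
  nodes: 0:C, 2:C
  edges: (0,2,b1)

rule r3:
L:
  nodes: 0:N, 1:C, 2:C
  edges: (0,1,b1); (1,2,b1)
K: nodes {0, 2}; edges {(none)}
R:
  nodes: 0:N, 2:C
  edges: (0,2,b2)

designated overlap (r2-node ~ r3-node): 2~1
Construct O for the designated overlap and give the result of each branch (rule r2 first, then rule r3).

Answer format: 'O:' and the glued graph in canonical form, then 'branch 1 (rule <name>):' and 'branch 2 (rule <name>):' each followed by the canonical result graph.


O:
nodes: 0:C, 1:C, 2:C, 3:N, 4:C
edges: (0,1,b1); (2,4,b1); (3,2,b1)
branch 1 (rule r2):
nodes: 0:C, 2:C, 3:N, 4:C
edges: (0,2,b1); (2,4,b1); (3,2,b1)
branch 2 (rule r3):
nodes: 0:C, 1:C, 3:N, 4:C
edges: (0,1,b1); (3,4,b2)


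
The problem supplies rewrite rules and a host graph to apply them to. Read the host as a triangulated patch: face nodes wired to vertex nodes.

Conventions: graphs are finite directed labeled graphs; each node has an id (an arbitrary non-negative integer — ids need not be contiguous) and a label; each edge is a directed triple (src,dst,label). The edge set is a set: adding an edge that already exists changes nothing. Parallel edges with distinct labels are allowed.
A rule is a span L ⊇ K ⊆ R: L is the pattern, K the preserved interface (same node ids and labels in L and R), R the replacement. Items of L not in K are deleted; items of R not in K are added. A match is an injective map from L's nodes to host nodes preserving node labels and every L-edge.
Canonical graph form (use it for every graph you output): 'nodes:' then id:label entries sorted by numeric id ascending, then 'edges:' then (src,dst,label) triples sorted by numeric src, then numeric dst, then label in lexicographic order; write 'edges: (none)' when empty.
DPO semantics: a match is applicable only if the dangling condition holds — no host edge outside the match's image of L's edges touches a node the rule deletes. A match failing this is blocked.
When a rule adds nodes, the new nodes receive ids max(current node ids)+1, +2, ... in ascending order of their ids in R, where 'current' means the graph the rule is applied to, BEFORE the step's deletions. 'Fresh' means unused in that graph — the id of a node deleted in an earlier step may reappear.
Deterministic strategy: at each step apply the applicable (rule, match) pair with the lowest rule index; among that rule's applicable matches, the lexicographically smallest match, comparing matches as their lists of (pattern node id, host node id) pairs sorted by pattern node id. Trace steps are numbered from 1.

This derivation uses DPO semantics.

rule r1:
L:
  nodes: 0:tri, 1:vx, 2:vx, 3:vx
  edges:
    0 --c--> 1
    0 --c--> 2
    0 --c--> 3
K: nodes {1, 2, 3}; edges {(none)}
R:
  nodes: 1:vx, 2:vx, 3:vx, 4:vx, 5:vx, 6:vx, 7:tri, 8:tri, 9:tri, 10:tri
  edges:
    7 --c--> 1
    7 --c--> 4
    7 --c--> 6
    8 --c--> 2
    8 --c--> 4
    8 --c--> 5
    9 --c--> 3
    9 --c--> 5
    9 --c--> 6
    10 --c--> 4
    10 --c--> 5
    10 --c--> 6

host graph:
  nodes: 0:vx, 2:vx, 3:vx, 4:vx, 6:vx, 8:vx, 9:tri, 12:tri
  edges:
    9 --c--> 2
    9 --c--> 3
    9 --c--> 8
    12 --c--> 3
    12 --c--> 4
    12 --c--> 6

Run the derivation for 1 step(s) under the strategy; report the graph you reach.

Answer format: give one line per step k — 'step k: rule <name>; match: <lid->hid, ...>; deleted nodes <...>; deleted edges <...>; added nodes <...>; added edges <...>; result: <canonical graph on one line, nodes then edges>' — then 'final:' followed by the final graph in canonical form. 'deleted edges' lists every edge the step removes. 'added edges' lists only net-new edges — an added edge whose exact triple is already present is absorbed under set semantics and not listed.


step 1: rule r1; match: 0->9, 1->2, 2->3, 3->8; deleted nodes 9; deleted edges (9,2,c); (9,3,c); (9,8,c); added nodes 13, 14, 15, 16, 17, 18, 19; added edges (16,2,c); (16,13,c); (16,15,c); (17,3,c); (17,13,c); (17,14,c); (18,8,c); (18,14,c); (18,15,c); (19,13,c); (19,14,c); (19,15,c); result: nodes: 0:vx, 2:vx, 3:vx, 4:vx, 6:vx, 8:vx, 12:tri, 13:vx, 14:vx, 15:vx, 16:tri, 17:tri, 18:tri, 19:tri edges: (12,3,c); (12,4,c); (12,6,c); (16,2,c); (16,13,c); (16,15,c); (17,3,c); (17,13,c); (17,14,c); (18,8,c); (18,14,c); (18,15,c); (19,13,c); (19,14,c); (19,15,c)
final:
nodes: 0:vx, 2:vx, 3:vx, 4:vx, 6:vx, 8:vx, 12:tri, 13:vx, 14:vx, 15:vx, 16:tri, 17:tri, 18:tri, 19:tri
edges: (12,3,c); (12,4,c); (12,6,c); (16,2,c); (16,13,c); (16,15,c); (17,3,c); (17,13,c); (17,14,c); (18,8,c); (18,14,c); (18,15,c); (19,13,c); (19,14,c); (19,15,c)


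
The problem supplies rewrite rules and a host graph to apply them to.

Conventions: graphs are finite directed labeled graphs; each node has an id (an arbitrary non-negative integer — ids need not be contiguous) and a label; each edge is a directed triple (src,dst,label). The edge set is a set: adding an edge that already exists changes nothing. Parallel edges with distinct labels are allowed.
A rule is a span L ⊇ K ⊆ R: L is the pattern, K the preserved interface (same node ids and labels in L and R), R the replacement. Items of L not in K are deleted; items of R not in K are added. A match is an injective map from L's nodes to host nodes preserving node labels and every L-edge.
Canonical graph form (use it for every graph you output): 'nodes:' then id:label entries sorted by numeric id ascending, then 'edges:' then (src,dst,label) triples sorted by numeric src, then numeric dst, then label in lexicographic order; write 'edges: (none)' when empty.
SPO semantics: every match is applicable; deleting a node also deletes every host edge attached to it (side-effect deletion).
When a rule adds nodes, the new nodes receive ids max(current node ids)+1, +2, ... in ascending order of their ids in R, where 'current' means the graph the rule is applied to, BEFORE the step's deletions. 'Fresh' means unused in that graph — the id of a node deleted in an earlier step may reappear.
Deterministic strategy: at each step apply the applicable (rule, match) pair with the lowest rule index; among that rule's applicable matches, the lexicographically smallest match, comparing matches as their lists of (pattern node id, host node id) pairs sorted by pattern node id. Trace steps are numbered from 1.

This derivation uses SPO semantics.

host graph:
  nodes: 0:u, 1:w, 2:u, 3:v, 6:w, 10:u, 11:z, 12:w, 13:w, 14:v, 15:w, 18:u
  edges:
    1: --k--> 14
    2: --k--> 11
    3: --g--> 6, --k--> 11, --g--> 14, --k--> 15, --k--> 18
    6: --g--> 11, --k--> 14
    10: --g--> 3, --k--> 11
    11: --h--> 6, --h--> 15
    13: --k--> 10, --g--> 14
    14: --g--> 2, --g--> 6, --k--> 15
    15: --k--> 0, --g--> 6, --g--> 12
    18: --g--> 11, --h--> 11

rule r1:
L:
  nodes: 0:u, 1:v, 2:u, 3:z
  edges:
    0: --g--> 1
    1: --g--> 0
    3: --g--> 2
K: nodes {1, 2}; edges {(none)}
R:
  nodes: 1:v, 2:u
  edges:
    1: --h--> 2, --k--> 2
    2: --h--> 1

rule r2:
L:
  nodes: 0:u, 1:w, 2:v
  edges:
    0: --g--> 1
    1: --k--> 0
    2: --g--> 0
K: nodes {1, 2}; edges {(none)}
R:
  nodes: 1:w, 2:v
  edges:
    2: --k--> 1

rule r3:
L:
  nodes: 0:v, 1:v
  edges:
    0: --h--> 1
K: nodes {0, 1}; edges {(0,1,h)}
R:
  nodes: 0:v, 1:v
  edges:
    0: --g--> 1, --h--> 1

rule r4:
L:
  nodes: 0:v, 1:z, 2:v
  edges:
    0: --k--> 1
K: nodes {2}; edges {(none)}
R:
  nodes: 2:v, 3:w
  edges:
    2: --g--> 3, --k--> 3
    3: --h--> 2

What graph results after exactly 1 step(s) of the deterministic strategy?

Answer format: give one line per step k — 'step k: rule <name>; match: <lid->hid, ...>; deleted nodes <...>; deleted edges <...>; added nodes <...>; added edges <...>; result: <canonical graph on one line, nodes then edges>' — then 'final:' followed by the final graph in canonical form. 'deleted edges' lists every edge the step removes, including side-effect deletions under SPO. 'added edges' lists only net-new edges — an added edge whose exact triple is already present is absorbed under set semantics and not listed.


step 1: rule r4; match: 0->3, 1->11, 2->14; deleted nodes 3, 11; deleted edges (2,11,k); (3,6,g); (3,11,k); (3,14,g); (3,15,k); (3,18,k); (6,11,g); (10,3,g); (10,11,k); (11,6,h); (11,15,h); (18,11,g); (18,11,h); added nodes 19; added edges (14,19,g); (14,19,k); (19,14,h); result: nodes: 0:u, 1:w, 2:u, 6:w, 10:u, 12:w, 13:w, 14:v, 15:w, 18:u, 19:w edges: (1,14,k); (6,14,k); (13,10,k); (13,14,g); (14,2,g); (14,6,g); (14,15,k); (14,19,g); (14,19,k); (15,0,k); (15,6,g); (15,12,g); (19,14,h)
final:
nodes: 0:u, 1:w, 2:u, 6:w, 10:u, 12:w, 13:w, 14:v, 15:w, 18:u, 19:w
edges: (1,14,k); (6,14,k); (13,10,k); (13,14,g); (14,2,g); (14,6,g); (14,15,k); (14,19,g); (14,19,k); (15,0,k); (15,6,g); (15,12,g); (19,14,h)


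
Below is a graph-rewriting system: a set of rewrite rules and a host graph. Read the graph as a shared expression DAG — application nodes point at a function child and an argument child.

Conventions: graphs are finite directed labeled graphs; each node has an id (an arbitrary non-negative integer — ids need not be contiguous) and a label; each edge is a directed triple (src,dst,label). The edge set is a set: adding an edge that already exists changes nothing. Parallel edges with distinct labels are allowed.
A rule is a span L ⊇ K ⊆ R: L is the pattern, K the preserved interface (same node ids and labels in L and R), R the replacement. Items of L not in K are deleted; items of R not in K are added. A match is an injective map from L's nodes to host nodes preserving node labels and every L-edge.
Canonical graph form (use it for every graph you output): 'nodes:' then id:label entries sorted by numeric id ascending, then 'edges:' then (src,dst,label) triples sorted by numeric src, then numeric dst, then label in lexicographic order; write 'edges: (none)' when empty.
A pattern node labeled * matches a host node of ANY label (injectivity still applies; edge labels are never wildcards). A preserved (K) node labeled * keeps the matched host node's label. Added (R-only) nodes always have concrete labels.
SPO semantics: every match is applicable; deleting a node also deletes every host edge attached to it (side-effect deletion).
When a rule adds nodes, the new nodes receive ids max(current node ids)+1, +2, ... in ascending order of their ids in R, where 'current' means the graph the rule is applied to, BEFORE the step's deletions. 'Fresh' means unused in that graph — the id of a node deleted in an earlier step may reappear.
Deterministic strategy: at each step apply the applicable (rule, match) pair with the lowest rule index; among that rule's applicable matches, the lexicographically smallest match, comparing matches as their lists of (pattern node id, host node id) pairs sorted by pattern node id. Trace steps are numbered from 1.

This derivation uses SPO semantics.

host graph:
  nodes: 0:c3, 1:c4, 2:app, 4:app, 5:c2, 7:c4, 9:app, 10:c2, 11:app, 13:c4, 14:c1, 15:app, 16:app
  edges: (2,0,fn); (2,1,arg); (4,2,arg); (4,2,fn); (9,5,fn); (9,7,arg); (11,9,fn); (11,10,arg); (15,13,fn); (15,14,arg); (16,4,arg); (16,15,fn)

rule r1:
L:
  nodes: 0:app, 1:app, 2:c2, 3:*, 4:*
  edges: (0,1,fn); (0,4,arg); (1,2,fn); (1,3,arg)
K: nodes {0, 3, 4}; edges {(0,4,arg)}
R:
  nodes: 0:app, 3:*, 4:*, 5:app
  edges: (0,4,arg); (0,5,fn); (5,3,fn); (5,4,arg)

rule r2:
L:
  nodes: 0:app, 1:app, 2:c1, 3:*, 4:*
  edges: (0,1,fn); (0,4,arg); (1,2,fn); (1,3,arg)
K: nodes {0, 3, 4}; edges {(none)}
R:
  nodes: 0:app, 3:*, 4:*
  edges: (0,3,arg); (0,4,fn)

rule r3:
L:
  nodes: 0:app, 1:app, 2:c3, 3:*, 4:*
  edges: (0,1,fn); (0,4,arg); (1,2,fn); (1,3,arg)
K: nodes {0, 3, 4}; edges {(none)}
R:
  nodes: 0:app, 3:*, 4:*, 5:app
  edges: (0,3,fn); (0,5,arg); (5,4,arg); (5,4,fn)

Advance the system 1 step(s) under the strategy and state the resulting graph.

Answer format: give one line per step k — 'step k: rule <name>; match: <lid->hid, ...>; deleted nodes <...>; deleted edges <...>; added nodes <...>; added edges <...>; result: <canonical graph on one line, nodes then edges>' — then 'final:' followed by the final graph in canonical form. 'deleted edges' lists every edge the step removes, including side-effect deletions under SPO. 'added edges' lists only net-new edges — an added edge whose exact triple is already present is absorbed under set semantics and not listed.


step 1: rule r1; match: 0->11, 1->9, 2->5, 3->7, 4->10; deleted nodes 5, 9; deleted edges (9,5,fn); (9,7,arg); (11,9,fn); added nodes 17; added edges (11,17,fn); (17,7,fn); (17,10,arg); result: nodes: 0:c3, 1:c4, 2:app, 4:app, 7:c4, 10:c2, 11:app, 13:c4, 14:c1, 15:app, 16:app, 17:app edges: (2,0,fn); (2,1,arg); (4,2,arg); (4,2,fn); (11,10,arg); (11,17,fn); (15,13,fn); (15,14,arg); (16,4,arg); (16,15,fn); (17,7,fn); (17,10,arg)
final:
nodes: 0:c3, 1:c4, 2:app, 4:app, 7:c4, 10:c2, 11:app, 13:c4, 14:c1, 15:app, 16:app, 17:app
edges: (2,0,fn); (2,1,arg); (4,2,arg); (4,2,fn); (11,10,arg); (11,17,fn); (15,13,fn); (15,14,arg); (16,4,arg); (16,15,fn); (17,7,fn); (17,10,arg)


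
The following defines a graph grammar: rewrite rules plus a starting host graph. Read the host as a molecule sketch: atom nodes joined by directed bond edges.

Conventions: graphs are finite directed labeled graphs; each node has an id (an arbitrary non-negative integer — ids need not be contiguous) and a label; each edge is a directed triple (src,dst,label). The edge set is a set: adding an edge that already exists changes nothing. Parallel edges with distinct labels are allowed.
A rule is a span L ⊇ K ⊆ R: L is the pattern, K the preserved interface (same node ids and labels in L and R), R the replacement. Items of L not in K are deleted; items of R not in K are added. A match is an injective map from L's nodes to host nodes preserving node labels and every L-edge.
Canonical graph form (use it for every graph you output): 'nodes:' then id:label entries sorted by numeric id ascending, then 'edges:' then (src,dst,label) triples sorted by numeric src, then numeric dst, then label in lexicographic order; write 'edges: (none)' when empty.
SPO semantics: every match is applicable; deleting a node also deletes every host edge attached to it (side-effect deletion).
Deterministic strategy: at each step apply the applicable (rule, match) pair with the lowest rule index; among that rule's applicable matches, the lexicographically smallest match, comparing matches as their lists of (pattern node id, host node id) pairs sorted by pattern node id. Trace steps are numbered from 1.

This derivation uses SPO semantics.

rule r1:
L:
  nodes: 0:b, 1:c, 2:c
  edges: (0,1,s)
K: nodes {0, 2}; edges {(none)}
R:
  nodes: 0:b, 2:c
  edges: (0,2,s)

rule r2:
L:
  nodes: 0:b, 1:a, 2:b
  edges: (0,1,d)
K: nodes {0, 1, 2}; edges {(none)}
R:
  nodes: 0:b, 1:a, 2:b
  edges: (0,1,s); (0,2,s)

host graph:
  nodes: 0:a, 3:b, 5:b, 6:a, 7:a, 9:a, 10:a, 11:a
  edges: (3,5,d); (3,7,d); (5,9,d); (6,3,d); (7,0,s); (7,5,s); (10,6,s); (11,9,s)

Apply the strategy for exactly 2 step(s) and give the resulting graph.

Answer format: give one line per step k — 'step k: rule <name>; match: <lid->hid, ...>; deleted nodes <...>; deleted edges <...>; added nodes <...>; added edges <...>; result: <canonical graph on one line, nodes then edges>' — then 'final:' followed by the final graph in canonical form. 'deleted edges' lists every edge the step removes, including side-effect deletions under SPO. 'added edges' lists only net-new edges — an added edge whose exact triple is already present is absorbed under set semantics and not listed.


step 1: rule r2; match: 0->3, 1->7, 2->5; deleted nodes (none); deleted edges (3,7,d); added nodes (none); added edges (3,5,s); (3,7,s); result: nodes: 0:a, 3:b, 5:b, 6:a, 7:a, 9:a, 10:a, 11:a edges: (3,5,d); (3,5,s); (3,7,s); (5,9,d); (6,3,d); (7,0,s); (7,5,s); (10,6,s); (11,9,s)
step 2: rule r2; match: 0->5, 1->9, 2->3; deleted nodes (none); deleted edges (5,9,d); added nodes (none); added edges (5,3,s); (5,9,s); result: nodes: 0:a, 3:b, 5:b, 6:a, 7:a, 9:a, 10:a, 11:a edges: (3,5,d); (3,5,s); (3,7,s); (5,3,s); (5,9,s); (6,3,d); (7,0,s); (7,5,s); (10,6,s); (11,9,s)
final:
nodes: 0:a, 3:b, 5:b, 6:a, 7:a, 9:a, 10:a, 11:a
edges: (3,5,d); (3,5,s); (3,7,s); (5,3,s); (5,9,s); (6,3,d); (7,0,s); (7,5,s); (10,6,s); (11,9,s)


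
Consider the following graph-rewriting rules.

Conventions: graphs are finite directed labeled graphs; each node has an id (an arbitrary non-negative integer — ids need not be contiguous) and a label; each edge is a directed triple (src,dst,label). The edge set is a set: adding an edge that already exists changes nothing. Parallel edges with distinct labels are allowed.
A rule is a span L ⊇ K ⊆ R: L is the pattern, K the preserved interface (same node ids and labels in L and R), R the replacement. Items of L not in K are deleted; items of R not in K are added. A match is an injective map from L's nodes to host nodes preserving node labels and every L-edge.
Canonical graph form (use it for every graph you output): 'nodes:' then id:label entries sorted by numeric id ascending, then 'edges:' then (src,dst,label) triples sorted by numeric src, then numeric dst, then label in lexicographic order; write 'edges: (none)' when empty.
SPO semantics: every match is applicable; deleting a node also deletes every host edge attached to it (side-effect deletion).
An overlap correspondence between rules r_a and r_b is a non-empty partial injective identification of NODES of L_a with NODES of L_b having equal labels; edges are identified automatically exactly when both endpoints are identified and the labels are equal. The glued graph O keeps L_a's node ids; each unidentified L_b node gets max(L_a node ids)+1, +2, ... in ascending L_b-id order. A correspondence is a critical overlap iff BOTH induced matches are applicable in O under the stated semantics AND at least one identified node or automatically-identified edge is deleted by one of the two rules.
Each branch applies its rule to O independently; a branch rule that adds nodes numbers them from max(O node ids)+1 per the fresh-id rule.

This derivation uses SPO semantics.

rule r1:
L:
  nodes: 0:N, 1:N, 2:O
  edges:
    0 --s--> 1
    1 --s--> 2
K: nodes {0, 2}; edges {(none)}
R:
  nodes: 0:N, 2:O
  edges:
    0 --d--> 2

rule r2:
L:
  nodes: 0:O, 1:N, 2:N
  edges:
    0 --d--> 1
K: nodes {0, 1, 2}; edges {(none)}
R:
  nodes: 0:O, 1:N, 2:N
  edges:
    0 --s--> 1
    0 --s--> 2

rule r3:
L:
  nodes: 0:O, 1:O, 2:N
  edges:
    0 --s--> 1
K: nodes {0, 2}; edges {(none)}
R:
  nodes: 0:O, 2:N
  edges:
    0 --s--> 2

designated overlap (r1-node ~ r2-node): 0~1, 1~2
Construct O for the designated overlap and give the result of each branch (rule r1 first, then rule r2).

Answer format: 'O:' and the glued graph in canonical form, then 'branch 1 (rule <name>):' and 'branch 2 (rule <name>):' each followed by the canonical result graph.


O:
nodes: 0:N, 1:N, 2:O, 3:O
edges: (0,1,s); (1,2,s); (3,0,d)
branch 1 (rule r1):
nodes: 0:N, 2:O, 3:O
edges: (0,2,d); (3,0,d)
branch 2 (rule r2):
nodes: 0:N, 1:N, 2:O, 3:O
edges: (0,1,s); (1,2,s); (3,0,s); (3,1,s)


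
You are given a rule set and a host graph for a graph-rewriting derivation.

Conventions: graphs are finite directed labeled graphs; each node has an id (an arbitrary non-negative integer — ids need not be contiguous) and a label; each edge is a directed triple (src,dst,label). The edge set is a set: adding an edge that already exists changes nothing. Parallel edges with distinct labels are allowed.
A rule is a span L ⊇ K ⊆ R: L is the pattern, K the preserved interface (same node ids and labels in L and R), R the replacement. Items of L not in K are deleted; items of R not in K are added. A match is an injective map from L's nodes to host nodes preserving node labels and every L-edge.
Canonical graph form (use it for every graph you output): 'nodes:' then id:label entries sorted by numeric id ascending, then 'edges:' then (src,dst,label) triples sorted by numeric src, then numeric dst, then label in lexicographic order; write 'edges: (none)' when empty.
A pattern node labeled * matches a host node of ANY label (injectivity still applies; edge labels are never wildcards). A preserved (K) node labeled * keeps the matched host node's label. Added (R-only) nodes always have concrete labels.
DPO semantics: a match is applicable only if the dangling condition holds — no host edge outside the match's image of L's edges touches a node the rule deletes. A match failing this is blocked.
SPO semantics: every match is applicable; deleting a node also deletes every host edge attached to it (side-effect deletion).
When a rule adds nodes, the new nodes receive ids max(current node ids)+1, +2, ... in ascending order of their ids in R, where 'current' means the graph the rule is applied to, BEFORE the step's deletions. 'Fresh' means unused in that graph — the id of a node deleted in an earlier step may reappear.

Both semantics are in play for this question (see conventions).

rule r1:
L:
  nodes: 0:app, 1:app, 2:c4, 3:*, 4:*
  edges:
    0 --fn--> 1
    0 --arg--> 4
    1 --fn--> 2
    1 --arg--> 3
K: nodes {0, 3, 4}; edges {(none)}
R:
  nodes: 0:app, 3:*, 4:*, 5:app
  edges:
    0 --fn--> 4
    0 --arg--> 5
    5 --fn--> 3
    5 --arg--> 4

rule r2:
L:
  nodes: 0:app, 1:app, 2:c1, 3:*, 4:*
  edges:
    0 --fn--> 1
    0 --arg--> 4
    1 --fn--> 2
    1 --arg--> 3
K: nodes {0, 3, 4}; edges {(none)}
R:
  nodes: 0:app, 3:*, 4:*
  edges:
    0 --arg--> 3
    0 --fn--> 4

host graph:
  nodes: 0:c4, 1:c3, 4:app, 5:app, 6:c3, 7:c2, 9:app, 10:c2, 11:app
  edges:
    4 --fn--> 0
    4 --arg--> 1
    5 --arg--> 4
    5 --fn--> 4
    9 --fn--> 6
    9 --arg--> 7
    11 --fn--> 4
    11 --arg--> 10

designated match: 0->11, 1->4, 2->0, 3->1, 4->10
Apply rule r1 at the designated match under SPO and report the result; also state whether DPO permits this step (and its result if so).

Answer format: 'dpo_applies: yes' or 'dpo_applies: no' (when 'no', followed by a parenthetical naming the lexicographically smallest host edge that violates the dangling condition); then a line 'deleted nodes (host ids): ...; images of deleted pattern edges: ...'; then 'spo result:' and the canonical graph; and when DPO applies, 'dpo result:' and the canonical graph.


dpo_applies: no
(the rule deletes node 4, which keeps host edge (5,4,arg) outside the match image — the dangling condition fails, DPO blocks; SPO proceeds and side-deletes such edges)
deleted nodes (host ids): 0, 4; images of deleted pattern edges: (4,0,fn); (4,1,arg); (11,4,fn); (11,10,arg)
spo result:
nodes: 1:c3, 5:app, 6:c3, 7:c2, 9:app, 10:c2, 11:app, 12:app
edges: (9,6,fn); (9,7,arg); (11,10,fn); (11,12,arg); (12,1,fn); (12,10,arg)
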